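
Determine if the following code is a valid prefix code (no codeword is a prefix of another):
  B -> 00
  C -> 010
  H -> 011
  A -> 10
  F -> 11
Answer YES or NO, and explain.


Checking each pair (does one codeword prefix another?):
  B='00' vs C='010': no prefix
  B='00' vs H='011': no prefix
  B='00' vs A='10': no prefix
  B='00' vs F='11': no prefix
  C='010' vs B='00': no prefix
  C='010' vs H='011': no prefix
  C='010' vs A='10': no prefix
  C='010' vs F='11': no prefix
  H='011' vs B='00': no prefix
  H='011' vs C='010': no prefix
  H='011' vs A='10': no prefix
  H='011' vs F='11': no prefix
  A='10' vs B='00': no prefix
  A='10' vs C='010': no prefix
  A='10' vs H='011': no prefix
  A='10' vs F='11': no prefix
  F='11' vs B='00': no prefix
  F='11' vs C='010': no prefix
  F='11' vs H='011': no prefix
  F='11' vs A='10': no prefix
No violation found over all pairs.

YES -- this is a valid prefix code. No codeword is a prefix of any other codeword.


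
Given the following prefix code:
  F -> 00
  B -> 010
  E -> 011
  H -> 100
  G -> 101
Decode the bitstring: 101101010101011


Decoding step by step:
Bits 101 -> G
Bits 101 -> G
Bits 010 -> B
Bits 101 -> G
Bits 011 -> E


Decoded message: GGBGE


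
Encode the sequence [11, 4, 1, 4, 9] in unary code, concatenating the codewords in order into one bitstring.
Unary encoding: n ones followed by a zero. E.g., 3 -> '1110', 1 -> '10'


Encode each number as n ones followed by a terminating 0:
  11 -> 111111111110 (12 bits)
  4 -> 11110 (5 bits)
  1 -> 10 (2 bits)
  4 -> 11110 (5 bits)
  9 -> 1111111110 (10 bits)
Total length = 12 + 5 + 2 + 5 + 10 = 34 bits.

Unary([11, 4, 1, 4, 9]) = 1111111111101111010111101111111110 (34 bits)


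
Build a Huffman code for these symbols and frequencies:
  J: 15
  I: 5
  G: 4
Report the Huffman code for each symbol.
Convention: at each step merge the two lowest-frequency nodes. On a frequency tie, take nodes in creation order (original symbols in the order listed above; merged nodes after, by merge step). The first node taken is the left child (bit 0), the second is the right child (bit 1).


Huffman tree construction:
Step 1: Merge G(4) + I(5) = 9
Step 2: Merge (G+I)(9) + J(15) = 24
Read each symbol's code off the tree from the root (left child = 0, right child = 1).

Codes:
  J: 1 (length 1)
  I: 01 (length 2)
  G: 00 (length 2)
Average code length: 33/24 = 1.3750 bits/symbol


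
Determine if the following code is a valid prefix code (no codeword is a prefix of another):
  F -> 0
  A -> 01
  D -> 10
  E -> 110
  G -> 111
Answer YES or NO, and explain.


Checking each pair (does one codeword prefix another?):
  F='0' vs A='01': prefix -- VIOLATION

NO -- this is NOT a valid prefix code. F (0) is a prefix of A (01).


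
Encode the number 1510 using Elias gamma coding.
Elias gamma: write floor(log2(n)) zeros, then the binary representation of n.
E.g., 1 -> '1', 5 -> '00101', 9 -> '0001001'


num_bits = floor(log2(1510)) + 1 = 11
leading_zeros = num_bits - 1 = 10
binary(1510) = 10111100110

Elias gamma(1510) = '0000000000' + '10111100110' = 000000000010111100110 (21 bits)


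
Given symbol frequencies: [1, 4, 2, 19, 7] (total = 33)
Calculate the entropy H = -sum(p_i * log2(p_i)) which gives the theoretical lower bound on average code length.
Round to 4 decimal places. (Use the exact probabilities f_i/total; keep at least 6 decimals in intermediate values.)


Per-symbol terms -p_i * log2(p_i) with p_i = f_i/33:
  p = 1/33 = 0.030303: log2(p) = -5.044394, -p*log2(p) = 0.152860
  p = 4/33 = 0.121212: log2(p) = -3.044394, -p*log2(p) = 0.369017
  p = 2/33 = 0.060606: log2(p) = -4.044394, -p*log2(p) = 0.245115
  p = 19/33 = 0.575758: log2(p) = -0.796467, -p*log2(p) = 0.458572
  p = 7/33 = 0.212121: log2(p) = -2.237039, -p*log2(p) = 0.474523
H = 0.152860 + 0.369017 + 0.245115 + 0.458572 + 0.474523 = 1.700087

H = 1.7001 bits/symbol


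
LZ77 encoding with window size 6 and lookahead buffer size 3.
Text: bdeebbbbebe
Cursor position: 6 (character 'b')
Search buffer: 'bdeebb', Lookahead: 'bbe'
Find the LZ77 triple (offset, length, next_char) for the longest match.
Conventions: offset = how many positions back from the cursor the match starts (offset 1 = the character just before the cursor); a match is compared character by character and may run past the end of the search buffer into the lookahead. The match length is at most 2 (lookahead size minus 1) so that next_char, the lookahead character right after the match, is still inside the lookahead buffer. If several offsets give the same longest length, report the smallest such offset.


Try each offset into the search buffer:
  offset=1 (pos 5, char 'b'): match length 2
  offset=2 (pos 4, char 'b'): match length 2
  offset=3 (pos 3, char 'e'): match length 0
  offset=4 (pos 2, char 'e'): match length 0
  offset=5 (pos 1, char 'd'): match length 0
  offset=6 (pos 0, char 'b'): match length 1
Longest match has length 2, found at offsets 1, 2; take the smallest, offset 1.
next_char = character at position 6 + 2 = 8 -> 'e'

Best match: offset=1, length=2 (matching 'bb' starting at position 5)
LZ77 triple: (1, 2, 'e')


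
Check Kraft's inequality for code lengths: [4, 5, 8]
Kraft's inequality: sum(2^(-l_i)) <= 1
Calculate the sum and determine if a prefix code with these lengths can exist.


Sum = 2^(-4) + 2^(-5) + 2^(-8)
    = 0.0625 + 0.03125 + 0.00390625
    = 25/256 = 0.09765625
Since 0.09765625 <= 1, Kraft's inequality IS satisfied.
A prefix code with these lengths CAN exist.

Kraft sum = 0.09765625. Satisfied.


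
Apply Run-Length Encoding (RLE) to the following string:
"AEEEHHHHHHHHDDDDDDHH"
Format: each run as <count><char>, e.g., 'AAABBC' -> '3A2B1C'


Scanning runs left to right:
  i=0: run of 'A' x 1 -> '1A'
  i=1: run of 'E' x 3 -> '3E'
  i=4: run of 'H' x 8 -> '8H'
  i=12: run of 'D' x 6 -> '6D'
  i=18: run of 'H' x 2 -> '2H'

RLE = 1A3E8H6D2H


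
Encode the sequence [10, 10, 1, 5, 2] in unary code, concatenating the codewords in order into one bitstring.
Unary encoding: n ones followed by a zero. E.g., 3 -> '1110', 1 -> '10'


Encode each number as n ones followed by a terminating 0:
  10 -> 11111111110 (11 bits)
  10 -> 11111111110 (11 bits)
  1 -> 10 (2 bits)
  5 -> 111110 (6 bits)
  2 -> 110 (3 bits)
Total length = 11 + 11 + 2 + 6 + 3 = 33 bits.

Unary([10, 10, 1, 5, 2]) = 111111111101111111111010111110110 (33 bits)


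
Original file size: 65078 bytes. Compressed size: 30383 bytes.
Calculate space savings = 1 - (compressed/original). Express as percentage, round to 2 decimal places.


ratio = compressed/original = 30383/65078 = 0.466871
savings = 1 - ratio = 1 - 0.466871 = 0.533129
as a percentage: 0.533129 * 100 = 53.31%

Space savings = 1 - 30383/65078 = 53.31%


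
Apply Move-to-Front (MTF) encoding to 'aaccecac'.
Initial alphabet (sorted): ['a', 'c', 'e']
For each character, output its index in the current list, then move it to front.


MTF encoding:
'a': index 0 in ['a', 'c', 'e'] -> ['a', 'c', 'e']
'a': index 0 in ['a', 'c', 'e'] -> ['a', 'c', 'e']
'c': index 1 in ['a', 'c', 'e'] -> ['c', 'a', 'e']
'c': index 0 in ['c', 'a', 'e'] -> ['c', 'a', 'e']
'e': index 2 in ['c', 'a', 'e'] -> ['e', 'c', 'a']
'c': index 1 in ['e', 'c', 'a'] -> ['c', 'e', 'a']
'a': index 2 in ['c', 'e', 'a'] -> ['a', 'c', 'e']
'c': index 1 in ['a', 'c', 'e'] -> ['c', 'a', 'e']


Output: [0, 0, 1, 0, 2, 1, 2, 1]


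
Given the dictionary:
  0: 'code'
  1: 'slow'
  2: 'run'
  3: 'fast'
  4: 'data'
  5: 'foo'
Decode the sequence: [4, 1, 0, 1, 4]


Look up each index in the dictionary:
  4 -> 'data'
  1 -> 'slow'
  0 -> 'code'
  1 -> 'slow'
  4 -> 'data'

Decoded: "data slow code slow data"


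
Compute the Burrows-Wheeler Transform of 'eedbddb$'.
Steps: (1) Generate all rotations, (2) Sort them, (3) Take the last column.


Rotations (sorted):
  0: $eedbddb -> last char: b
  1: b$eedbdd -> last char: d
  2: bddb$eed -> last char: d
  3: db$eedbd -> last char: d
  4: dbddb$ee -> last char: e
  5: ddb$eedb -> last char: b
  6: edbddb$e -> last char: e
  7: eedbddb$ -> last char: $


BWT = bdddebe$


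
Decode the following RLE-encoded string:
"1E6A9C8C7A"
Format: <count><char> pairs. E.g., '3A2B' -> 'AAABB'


Expanding each <count><char> pair:
  1E -> 'E'
  6A -> 'AAAAAA'
  9C -> 'CCCCCCCCC'
  8C -> 'CCCCCCCC'
  7A -> 'AAAAAAA'

Decoded = EAAAAAACCCCCCCCCCCCCCCCCAAAAAAA


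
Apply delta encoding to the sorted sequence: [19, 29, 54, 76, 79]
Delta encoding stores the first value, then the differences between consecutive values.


First value: 19
Deltas:
  29 - 19 = 10
  54 - 29 = 25
  76 - 54 = 22
  79 - 76 = 3


Delta encoded: [19, 10, 25, 22, 3]


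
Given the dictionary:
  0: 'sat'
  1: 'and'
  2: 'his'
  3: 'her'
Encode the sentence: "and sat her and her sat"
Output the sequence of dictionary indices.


Look up each word in the dictionary:
  'and' -> 1
  'sat' -> 0
  'her' -> 3
  'and' -> 1
  'her' -> 3
  'sat' -> 0

Encoded: [1, 0, 3, 1, 3, 0]


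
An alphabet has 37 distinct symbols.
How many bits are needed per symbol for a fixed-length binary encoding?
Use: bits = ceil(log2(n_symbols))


log2(37) = 5.2095
Bracket: 2^5 = 32 < 37 <= 2^6 = 64
So ceil(log2(37)) = 6

bits = ceil(log2(37)) = ceil(5.2095) = 6 bits


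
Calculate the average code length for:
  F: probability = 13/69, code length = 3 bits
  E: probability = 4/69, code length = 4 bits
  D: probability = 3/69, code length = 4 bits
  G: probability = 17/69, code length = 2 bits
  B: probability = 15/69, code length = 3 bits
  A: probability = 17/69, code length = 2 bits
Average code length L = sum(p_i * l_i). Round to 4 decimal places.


Weighted contributions p_i * l_i:
  F: (13/69) * 3 = 39/69
  E: (4/69) * 4 = 16/69
  D: (3/69) * 4 = 12/69
  G: (17/69) * 2 = 34/69
  B: (15/69) * 3 = 45/69
  A: (17/69) * 2 = 34/69
Sum = (39 + 16 + 12 + 34 + 45 + 34)/69 = 180/69

L = 180/69 = 2.6087 bits/symbol


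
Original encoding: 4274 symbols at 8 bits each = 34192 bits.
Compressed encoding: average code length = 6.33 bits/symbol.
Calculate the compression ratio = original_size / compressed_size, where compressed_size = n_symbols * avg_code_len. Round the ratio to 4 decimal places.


original_size = n_symbols * orig_bits = 4274 * 8 = 34192 bits
compressed_size = n_symbols * avg_code_len = 4274 * 6.33 = 27054.42 bits
ratio = original_size / compressed_size = 34192 / 27054.42 = 1.2638

Compression ratio = 1.2638


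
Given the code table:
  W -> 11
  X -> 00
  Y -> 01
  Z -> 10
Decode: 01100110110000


Decoding:
01 -> Y
10 -> Z
01 -> Y
10 -> Z
11 -> W
00 -> X
00 -> X


Result: YZYZWXX


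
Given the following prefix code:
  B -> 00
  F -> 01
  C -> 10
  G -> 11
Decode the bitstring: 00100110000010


Decoding step by step:
Bits 00 -> B
Bits 10 -> C
Bits 01 -> F
Bits 10 -> C
Bits 00 -> B
Bits 00 -> B
Bits 10 -> C


Decoded message: BCFCBBC


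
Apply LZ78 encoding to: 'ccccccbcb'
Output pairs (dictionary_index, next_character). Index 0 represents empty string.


LZ78 encoding steps:
Dictionary: {0: ''}
Step 1: w='' (idx 0), next='c' -> output (0, 'c'), add 'c' as idx 1
Step 2: w='c' (idx 1), next='c' -> output (1, 'c'), add 'cc' as idx 2
Step 3: w='cc' (idx 2), next='c' -> output (2, 'c'), add 'ccc' as idx 3
Step 4: w='' (idx 0), next='b' -> output (0, 'b'), add 'b' as idx 4
Step 5: w='c' (idx 1), next='b' -> output (1, 'b'), add 'cb' as idx 5


Encoded: [(0, 'c'), (1, 'c'), (2, 'c'), (0, 'b'), (1, 'b')]


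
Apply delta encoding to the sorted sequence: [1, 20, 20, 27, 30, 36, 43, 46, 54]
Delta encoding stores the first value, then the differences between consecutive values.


First value: 1
Deltas:
  20 - 1 = 19
  20 - 20 = 0
  27 - 20 = 7
  30 - 27 = 3
  36 - 30 = 6
  43 - 36 = 7
  46 - 43 = 3
  54 - 46 = 8


Delta encoded: [1, 19, 0, 7, 3, 6, 7, 3, 8]


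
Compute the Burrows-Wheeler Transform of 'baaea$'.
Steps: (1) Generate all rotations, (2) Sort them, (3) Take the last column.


Rotations (sorted):
  0: $baaea -> last char: a
  1: a$baae -> last char: e
  2: aaea$b -> last char: b
  3: aea$ba -> last char: a
  4: baaea$ -> last char: $
  5: ea$baa -> last char: a


BWT = aeba$a


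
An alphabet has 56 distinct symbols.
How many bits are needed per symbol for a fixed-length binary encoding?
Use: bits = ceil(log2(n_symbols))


log2(56) = 5.8074
Bracket: 2^5 = 32 < 56 <= 2^6 = 64
So ceil(log2(56)) = 6

bits = ceil(log2(56)) = ceil(5.8074) = 6 bits


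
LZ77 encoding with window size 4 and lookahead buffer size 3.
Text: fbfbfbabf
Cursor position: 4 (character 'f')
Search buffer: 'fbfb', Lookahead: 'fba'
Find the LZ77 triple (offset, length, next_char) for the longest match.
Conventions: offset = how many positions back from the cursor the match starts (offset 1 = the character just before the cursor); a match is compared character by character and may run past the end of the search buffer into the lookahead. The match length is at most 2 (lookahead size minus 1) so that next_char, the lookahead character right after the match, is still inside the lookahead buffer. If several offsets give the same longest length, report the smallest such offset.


Try each offset into the search buffer:
  offset=1 (pos 3, char 'b'): match length 0
  offset=2 (pos 2, char 'f'): match length 2
  offset=3 (pos 1, char 'b'): match length 0
  offset=4 (pos 0, char 'f'): match length 2
Longest match has length 2, found at offsets 2, 4; take the smallest, offset 2.
next_char = character at position 4 + 2 = 6 -> 'a'

Best match: offset=2, length=2 (matching 'fb' starting at position 2)
LZ77 triple: (2, 2, 'a')


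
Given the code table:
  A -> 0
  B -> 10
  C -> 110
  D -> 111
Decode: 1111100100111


Decoding:
111 -> D
110 -> C
0 -> A
10 -> B
0 -> A
111 -> D


Result: DCABAD


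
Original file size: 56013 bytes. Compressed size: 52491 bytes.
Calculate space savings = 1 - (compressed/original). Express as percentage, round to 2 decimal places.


ratio = compressed/original = 52491/56013 = 0.937122
savings = 1 - ratio = 1 - 0.937122 = 0.062878
as a percentage: 0.062878 * 100 = 6.29%

Space savings = 1 - 52491/56013 = 6.29%


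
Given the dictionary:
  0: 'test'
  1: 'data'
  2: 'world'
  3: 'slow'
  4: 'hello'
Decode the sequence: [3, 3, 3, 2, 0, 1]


Look up each index in the dictionary:
  3 -> 'slow'
  3 -> 'slow'
  3 -> 'slow'
  2 -> 'world'
  0 -> 'test'
  1 -> 'data'

Decoded: "slow slow slow world test data"


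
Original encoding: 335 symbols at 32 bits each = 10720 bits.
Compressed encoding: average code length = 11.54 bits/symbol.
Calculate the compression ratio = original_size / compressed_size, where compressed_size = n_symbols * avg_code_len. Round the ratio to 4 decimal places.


original_size = n_symbols * orig_bits = 335 * 32 = 10720 bits
compressed_size = n_symbols * avg_code_len = 335 * 11.54 = 3865.9 bits
ratio = original_size / compressed_size = 10720 / 3865.9 = 2.773

Compression ratio = 2.773


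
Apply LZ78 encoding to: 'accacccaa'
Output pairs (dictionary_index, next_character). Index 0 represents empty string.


LZ78 encoding steps:
Dictionary: {0: ''}
Step 1: w='' (idx 0), next='a' -> output (0, 'a'), add 'a' as idx 1
Step 2: w='' (idx 0), next='c' -> output (0, 'c'), add 'c' as idx 2
Step 3: w='c' (idx 2), next='a' -> output (2, 'a'), add 'ca' as idx 3
Step 4: w='c' (idx 2), next='c' -> output (2, 'c'), add 'cc' as idx 4
Step 5: w='ca' (idx 3), next='a' -> output (3, 'a'), add 'caa' as idx 5


Encoded: [(0, 'a'), (0, 'c'), (2, 'a'), (2, 'c'), (3, 'a')]


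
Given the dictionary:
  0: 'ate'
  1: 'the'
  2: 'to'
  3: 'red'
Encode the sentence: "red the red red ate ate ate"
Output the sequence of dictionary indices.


Look up each word in the dictionary:
  'red' -> 3
  'the' -> 1
  'red' -> 3
  'red' -> 3
  'ate' -> 0
  'ate' -> 0
  'ate' -> 0

Encoded: [3, 1, 3, 3, 0, 0, 0]


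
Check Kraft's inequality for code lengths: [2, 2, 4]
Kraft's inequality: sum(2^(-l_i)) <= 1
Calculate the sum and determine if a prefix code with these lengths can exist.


Sum = 2^(-2) + 2^(-2) + 2^(-4)
    = 0.25 + 0.25 + 0.0625
    = 9/16 = 0.5625
Since 0.5625 <= 1, Kraft's inequality IS satisfied.
A prefix code with these lengths CAN exist.

Kraft sum = 0.5625. Satisfied.


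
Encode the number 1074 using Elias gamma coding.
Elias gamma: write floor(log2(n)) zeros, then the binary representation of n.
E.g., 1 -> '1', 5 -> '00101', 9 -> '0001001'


num_bits = floor(log2(1074)) + 1 = 11
leading_zeros = num_bits - 1 = 10
binary(1074) = 10000110010

Elias gamma(1074) = '0000000000' + '10000110010' = 000000000010000110010 (21 bits)


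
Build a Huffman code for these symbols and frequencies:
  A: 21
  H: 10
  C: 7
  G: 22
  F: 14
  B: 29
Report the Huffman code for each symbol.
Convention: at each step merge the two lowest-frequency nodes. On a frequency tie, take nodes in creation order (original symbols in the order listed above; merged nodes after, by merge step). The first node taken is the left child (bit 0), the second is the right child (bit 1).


Huffman tree construction:
Step 1: Merge C(7) + H(10) = 17
Step 2: Merge F(14) + (C+H)(17) = 31
Step 3: Merge A(21) + G(22) = 43
Step 4: Merge B(29) + (F+(C+H))(31) = 60
Step 5: Merge (A+G)(43) + (B+(F+(C+H)))(60) = 103
Read each symbol's code off the tree from the root (left child = 0, right child = 1).

Codes:
  A: 00 (length 2)
  H: 1111 (length 4)
  C: 1110 (length 4)
  G: 01 (length 2)
  F: 110 (length 3)
  B: 10 (length 2)
Average code length: 254/103 = 2.4660 bits/symbol


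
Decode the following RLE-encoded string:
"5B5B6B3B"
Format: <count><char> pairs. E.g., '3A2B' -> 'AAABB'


Expanding each <count><char> pair:
  5B -> 'BBBBB'
  5B -> 'BBBBB'
  6B -> 'BBBBBB'
  3B -> 'BBB'

Decoded = BBBBBBBBBBBBBBBBBBB


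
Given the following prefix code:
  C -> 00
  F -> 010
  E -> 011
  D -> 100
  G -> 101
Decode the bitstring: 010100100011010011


Decoding step by step:
Bits 010 -> F
Bits 100 -> D
Bits 100 -> D
Bits 011 -> E
Bits 010 -> F
Bits 011 -> E


Decoded message: FDDEFE


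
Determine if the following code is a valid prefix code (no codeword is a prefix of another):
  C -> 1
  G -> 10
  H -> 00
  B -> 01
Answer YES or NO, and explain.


Checking each pair (does one codeword prefix another?):
  C='1' vs G='10': prefix -- VIOLATION

NO -- this is NOT a valid prefix code. C (1) is a prefix of G (10).


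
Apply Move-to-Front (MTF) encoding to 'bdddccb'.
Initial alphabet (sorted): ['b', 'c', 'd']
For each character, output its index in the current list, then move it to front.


MTF encoding:
'b': index 0 in ['b', 'c', 'd'] -> ['b', 'c', 'd']
'd': index 2 in ['b', 'c', 'd'] -> ['d', 'b', 'c']
'd': index 0 in ['d', 'b', 'c'] -> ['d', 'b', 'c']
'd': index 0 in ['d', 'b', 'c'] -> ['d', 'b', 'c']
'c': index 2 in ['d', 'b', 'c'] -> ['c', 'd', 'b']
'c': index 0 in ['c', 'd', 'b'] -> ['c', 'd', 'b']
'b': index 2 in ['c', 'd', 'b'] -> ['b', 'c', 'd']


Output: [0, 2, 0, 0, 2, 0, 2]


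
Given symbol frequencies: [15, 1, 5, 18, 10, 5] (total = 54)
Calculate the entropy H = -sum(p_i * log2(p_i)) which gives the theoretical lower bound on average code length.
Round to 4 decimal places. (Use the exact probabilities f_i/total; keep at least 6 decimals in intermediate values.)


Per-symbol terms -p_i * log2(p_i) with p_i = f_i/54:
  p = 15/54 = 0.277778: log2(p) = -1.847997, -p*log2(p) = 0.513332
  p = 1/54 = 0.018519: log2(p) = -5.754888, -p*log2(p) = 0.106572
  p = 5/54 = 0.092593: log2(p) = -3.432959, -p*log2(p) = 0.317867
  p = 18/54 = 0.333333: log2(p) = -1.584963, -p*log2(p) = 0.528321
  p = 10/54 = 0.185185: log2(p) = -2.432959, -p*log2(p) = 0.450548
  p = 5/54 = 0.092593: log2(p) = -3.432959, -p*log2(p) = 0.317867
H = 0.513332 + 0.106572 + 0.317867 + 0.528321 + 0.450548 + 0.317867 = 2.234507

H = 2.2345 bits/symbol


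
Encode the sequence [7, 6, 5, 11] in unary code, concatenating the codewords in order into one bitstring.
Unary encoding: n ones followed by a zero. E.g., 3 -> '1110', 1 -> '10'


Encode each number as n ones followed by a terminating 0:
  7 -> 11111110 (8 bits)
  6 -> 1111110 (7 bits)
  5 -> 111110 (6 bits)
  11 -> 111111111110 (12 bits)
Total length = 8 + 7 + 6 + 12 = 33 bits.

Unary([7, 6, 5, 11]) = 111111101111110111110111111111110 (33 bits)


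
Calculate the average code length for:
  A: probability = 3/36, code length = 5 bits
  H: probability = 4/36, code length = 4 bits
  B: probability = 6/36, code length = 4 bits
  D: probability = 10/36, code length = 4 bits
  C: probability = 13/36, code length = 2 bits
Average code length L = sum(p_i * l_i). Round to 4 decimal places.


Weighted contributions p_i * l_i:
  A: (3/36) * 5 = 15/36
  H: (4/36) * 4 = 16/36
  B: (6/36) * 4 = 24/36
  D: (10/36) * 4 = 40/36
  C: (13/36) * 2 = 26/36
Sum = (15 + 16 + 24 + 40 + 26)/36 = 121/36

L = 121/36 = 3.3611 bits/symbol


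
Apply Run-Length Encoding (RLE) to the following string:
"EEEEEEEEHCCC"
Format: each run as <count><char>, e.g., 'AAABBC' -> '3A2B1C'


Scanning runs left to right:
  i=0: run of 'E' x 8 -> '8E'
  i=8: run of 'H' x 1 -> '1H'
  i=9: run of 'C' x 3 -> '3C'

RLE = 8E1H3C


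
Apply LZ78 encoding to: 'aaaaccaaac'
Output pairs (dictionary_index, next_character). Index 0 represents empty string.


LZ78 encoding steps:
Dictionary: {0: ''}
Step 1: w='' (idx 0), next='a' -> output (0, 'a'), add 'a' as idx 1
Step 2: w='a' (idx 1), next='a' -> output (1, 'a'), add 'aa' as idx 2
Step 3: w='a' (idx 1), next='c' -> output (1, 'c'), add 'ac' as idx 3
Step 4: w='' (idx 0), next='c' -> output (0, 'c'), add 'c' as idx 4
Step 5: w='aa' (idx 2), next='a' -> output (2, 'a'), add 'aaa' as idx 5
Step 6: w='c' (idx 4), end of input -> output (4, '')


Encoded: [(0, 'a'), (1, 'a'), (1, 'c'), (0, 'c'), (2, 'a'), (4, '')]


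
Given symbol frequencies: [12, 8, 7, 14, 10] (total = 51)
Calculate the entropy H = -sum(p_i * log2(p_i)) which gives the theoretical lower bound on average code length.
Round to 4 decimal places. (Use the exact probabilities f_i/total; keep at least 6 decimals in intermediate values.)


Per-symbol terms -p_i * log2(p_i) with p_i = f_i/51:
  p = 12/51 = 0.235294: log2(p) = -2.087463, -p*log2(p) = 0.491168
  p = 8/51 = 0.156863: log2(p) = -2.672425, -p*log2(p) = 0.419204
  p = 7/51 = 0.137255: log2(p) = -2.865070, -p*log2(p) = 0.393245
  p = 14/51 = 0.274510: log2(p) = -1.865070, -p*log2(p) = 0.511980
  p = 10/51 = 0.196078: log2(p) = -2.350497, -p*log2(p) = 0.460882
H = 0.491168 + 0.419204 + 0.393245 + 0.511980 + 0.460882 = 2.276479

H = 2.2765 bits/symbol


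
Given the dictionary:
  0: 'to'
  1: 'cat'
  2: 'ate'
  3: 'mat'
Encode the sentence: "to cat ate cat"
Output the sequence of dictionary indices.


Look up each word in the dictionary:
  'to' -> 0
  'cat' -> 1
  'ate' -> 2
  'cat' -> 1

Encoded: [0, 1, 2, 1]


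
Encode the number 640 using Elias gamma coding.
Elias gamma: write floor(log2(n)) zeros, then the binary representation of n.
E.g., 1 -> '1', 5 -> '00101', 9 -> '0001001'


num_bits = floor(log2(640)) + 1 = 10
leading_zeros = num_bits - 1 = 9
binary(640) = 1010000000

Elias gamma(640) = '000000000' + '1010000000' = 0000000001010000000 (19 bits)


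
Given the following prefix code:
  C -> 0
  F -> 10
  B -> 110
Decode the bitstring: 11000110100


Decoding step by step:
Bits 110 -> B
Bits 0 -> C
Bits 0 -> C
Bits 110 -> B
Bits 10 -> F
Bits 0 -> C


Decoded message: BCCBFC


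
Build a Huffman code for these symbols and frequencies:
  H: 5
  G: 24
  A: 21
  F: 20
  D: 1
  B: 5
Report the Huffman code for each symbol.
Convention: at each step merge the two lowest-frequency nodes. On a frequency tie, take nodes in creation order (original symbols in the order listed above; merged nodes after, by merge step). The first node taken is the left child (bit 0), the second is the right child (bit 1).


Huffman tree construction:
Step 1: Merge D(1) + H(5) = 6
Step 2: Merge B(5) + (D+H)(6) = 11
Step 3: Merge (B+(D+H))(11) + F(20) = 31
Step 4: Merge A(21) + G(24) = 45
Step 5: Merge ((B+(D+H))+F)(31) + (A+G)(45) = 76
Read each symbol's code off the tree from the root (left child = 0, right child = 1).

Codes:
  H: 0011 (length 4)
  G: 11 (length 2)
  A: 10 (length 2)
  F: 01 (length 2)
  D: 0010 (length 4)
  B: 000 (length 3)
Average code length: 169/76 = 2.2237 bits/symbol


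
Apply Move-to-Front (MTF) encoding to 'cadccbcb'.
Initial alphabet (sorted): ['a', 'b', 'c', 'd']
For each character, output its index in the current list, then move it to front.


MTF encoding:
'c': index 2 in ['a', 'b', 'c', 'd'] -> ['c', 'a', 'b', 'd']
'a': index 1 in ['c', 'a', 'b', 'd'] -> ['a', 'c', 'b', 'd']
'd': index 3 in ['a', 'c', 'b', 'd'] -> ['d', 'a', 'c', 'b']
'c': index 2 in ['d', 'a', 'c', 'b'] -> ['c', 'd', 'a', 'b']
'c': index 0 in ['c', 'd', 'a', 'b'] -> ['c', 'd', 'a', 'b']
'b': index 3 in ['c', 'd', 'a', 'b'] -> ['b', 'c', 'd', 'a']
'c': index 1 in ['b', 'c', 'd', 'a'] -> ['c', 'b', 'd', 'a']
'b': index 1 in ['c', 'b', 'd', 'a'] -> ['b', 'c', 'd', 'a']


Output: [2, 1, 3, 2, 0, 3, 1, 1]


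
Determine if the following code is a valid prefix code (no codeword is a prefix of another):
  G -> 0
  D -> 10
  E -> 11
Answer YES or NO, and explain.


Checking each pair (does one codeword prefix another?):
  G='0' vs D='10': no prefix
  G='0' vs E='11': no prefix
  D='10' vs G='0': no prefix
  D='10' vs E='11': no prefix
  E='11' vs G='0': no prefix
  E='11' vs D='10': no prefix
No violation found over all pairs.

YES -- this is a valid prefix code. No codeword is a prefix of any other codeword.


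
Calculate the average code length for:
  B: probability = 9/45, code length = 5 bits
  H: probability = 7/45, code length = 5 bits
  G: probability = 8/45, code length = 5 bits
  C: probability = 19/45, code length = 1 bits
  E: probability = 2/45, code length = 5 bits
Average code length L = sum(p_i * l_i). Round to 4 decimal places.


Weighted contributions p_i * l_i:
  B: (9/45) * 5 = 45/45
  H: (7/45) * 5 = 35/45
  G: (8/45) * 5 = 40/45
  C: (19/45) * 1 = 19/45
  E: (2/45) * 5 = 10/45
Sum = (45 + 35 + 40 + 19 + 10)/45 = 149/45

L = 149/45 = 3.3111 bits/symbol


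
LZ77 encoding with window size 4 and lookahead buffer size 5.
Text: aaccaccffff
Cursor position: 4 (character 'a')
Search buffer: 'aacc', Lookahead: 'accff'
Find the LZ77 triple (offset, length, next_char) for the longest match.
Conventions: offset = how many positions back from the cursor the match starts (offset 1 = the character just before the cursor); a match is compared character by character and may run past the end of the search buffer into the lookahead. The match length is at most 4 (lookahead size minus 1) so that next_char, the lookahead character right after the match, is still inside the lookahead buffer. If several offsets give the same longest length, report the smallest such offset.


Try each offset into the search buffer:
  offset=1 (pos 3, char 'c'): match length 0
  offset=2 (pos 2, char 'c'): match length 0
  offset=3 (pos 1, char 'a'): match length 3
  offset=4 (pos 0, char 'a'): match length 1
Longest match has length 3 at offset 3.
next_char = character at position 4 + 3 = 7 -> 'f'

Best match: offset=3, length=3 (matching 'acc' starting at position 1)
LZ77 triple: (3, 3, 'f')


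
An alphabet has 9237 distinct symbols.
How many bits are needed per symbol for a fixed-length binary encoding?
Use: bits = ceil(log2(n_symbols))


log2(9237) = 13.1732
Bracket: 2^13 = 8192 < 9237 <= 2^14 = 16384
So ceil(log2(9237)) = 14

bits = ceil(log2(9237)) = ceil(13.1732) = 14 bits


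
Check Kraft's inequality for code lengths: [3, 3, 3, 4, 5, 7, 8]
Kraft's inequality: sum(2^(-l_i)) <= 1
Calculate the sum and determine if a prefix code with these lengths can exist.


Sum = 2^(-3) + 2^(-3) + 2^(-3) + 2^(-4) + 2^(-5) + 2^(-7) + 2^(-8)
    = 0.125 + 0.125 + 0.125 + 0.0625 + 0.03125 + 0.0078125 + 0.00390625
    = 123/256 = 0.48046875
Since 0.48046875 <= 1, Kraft's inequality IS satisfied.
A prefix code with these lengths CAN exist.

Kraft sum = 0.48046875. Satisfied.


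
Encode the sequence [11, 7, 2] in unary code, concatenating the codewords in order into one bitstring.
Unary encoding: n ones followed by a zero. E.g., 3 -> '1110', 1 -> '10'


Encode each number as n ones followed by a terminating 0:
  11 -> 111111111110 (12 bits)
  7 -> 11111110 (8 bits)
  2 -> 110 (3 bits)
Total length = 12 + 8 + 3 = 23 bits.

Unary([11, 7, 2]) = 11111111111011111110110 (23 bits)


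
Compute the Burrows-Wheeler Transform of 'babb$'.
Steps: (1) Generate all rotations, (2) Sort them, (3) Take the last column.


Rotations (sorted):
  0: $babb -> last char: b
  1: abb$b -> last char: b
  2: b$bab -> last char: b
  3: babb$ -> last char: $
  4: bb$ba -> last char: a


BWT = bbb$a


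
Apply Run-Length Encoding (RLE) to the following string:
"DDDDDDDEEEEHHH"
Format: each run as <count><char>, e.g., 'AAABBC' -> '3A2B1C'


Scanning runs left to right:
  i=0: run of 'D' x 7 -> '7D'
  i=7: run of 'E' x 4 -> '4E'
  i=11: run of 'H' x 3 -> '3H'

RLE = 7D4E3H


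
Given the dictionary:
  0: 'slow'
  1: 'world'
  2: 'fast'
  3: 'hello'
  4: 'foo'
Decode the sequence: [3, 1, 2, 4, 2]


Look up each index in the dictionary:
  3 -> 'hello'
  1 -> 'world'
  2 -> 'fast'
  4 -> 'foo'
  2 -> 'fast'

Decoded: "hello world fast foo fast"


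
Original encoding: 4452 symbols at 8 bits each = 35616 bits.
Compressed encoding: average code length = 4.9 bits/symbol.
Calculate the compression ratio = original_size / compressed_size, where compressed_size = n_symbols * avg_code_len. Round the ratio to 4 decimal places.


original_size = n_symbols * orig_bits = 4452 * 8 = 35616 bits
compressed_size = n_symbols * avg_code_len = 4452 * 4.9 = 21814.8 bits
ratio = original_size / compressed_size = 35616 / 21814.8 = 1.6327

Compression ratio = 1.6327


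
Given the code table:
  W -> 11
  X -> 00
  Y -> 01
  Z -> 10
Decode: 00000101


Decoding:
00 -> X
00 -> X
01 -> Y
01 -> Y


Result: XXYY


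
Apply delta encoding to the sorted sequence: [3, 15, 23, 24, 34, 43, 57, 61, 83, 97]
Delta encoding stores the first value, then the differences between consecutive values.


First value: 3
Deltas:
  15 - 3 = 12
  23 - 15 = 8
  24 - 23 = 1
  34 - 24 = 10
  43 - 34 = 9
  57 - 43 = 14
  61 - 57 = 4
  83 - 61 = 22
  97 - 83 = 14


Delta encoded: [3, 12, 8, 1, 10, 9, 14, 4, 22, 14]


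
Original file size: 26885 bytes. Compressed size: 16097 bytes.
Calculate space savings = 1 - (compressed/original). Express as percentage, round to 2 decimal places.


ratio = compressed/original = 16097/26885 = 0.598735
savings = 1 - ratio = 1 - 0.598735 = 0.401265
as a percentage: 0.401265 * 100 = 40.13%

Space savings = 1 - 16097/26885 = 40.13%


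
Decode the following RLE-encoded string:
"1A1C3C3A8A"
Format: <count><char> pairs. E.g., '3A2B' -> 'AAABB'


Expanding each <count><char> pair:
  1A -> 'A'
  1C -> 'C'
  3C -> 'CCC'
  3A -> 'AAA'
  8A -> 'AAAAAAAA'

Decoded = ACCCCAAAAAAAAAAA


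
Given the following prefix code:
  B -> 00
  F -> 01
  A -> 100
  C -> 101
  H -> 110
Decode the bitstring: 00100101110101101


Decoding step by step:
Bits 00 -> B
Bits 100 -> A
Bits 101 -> C
Bits 110 -> H
Bits 101 -> C
Bits 101 -> C


Decoded message: BACHCC


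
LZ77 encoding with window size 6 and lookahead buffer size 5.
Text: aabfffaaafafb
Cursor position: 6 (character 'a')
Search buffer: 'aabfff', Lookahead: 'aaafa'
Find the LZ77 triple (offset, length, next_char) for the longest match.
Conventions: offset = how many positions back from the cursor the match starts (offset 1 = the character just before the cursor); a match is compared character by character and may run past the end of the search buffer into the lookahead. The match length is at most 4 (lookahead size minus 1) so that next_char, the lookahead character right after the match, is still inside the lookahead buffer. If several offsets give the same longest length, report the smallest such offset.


Try each offset into the search buffer:
  offset=1 (pos 5, char 'f'): match length 0
  offset=2 (pos 4, char 'f'): match length 0
  offset=3 (pos 3, char 'f'): match length 0
  offset=4 (pos 2, char 'b'): match length 0
  offset=5 (pos 1, char 'a'): match length 1
  offset=6 (pos 0, char 'a'): match length 2
Longest match has length 2 at offset 6.
next_char = character at position 6 + 2 = 8 -> 'a'

Best match: offset=6, length=2 (matching 'aa' starting at position 0)
LZ77 triple: (6, 2, 'a')


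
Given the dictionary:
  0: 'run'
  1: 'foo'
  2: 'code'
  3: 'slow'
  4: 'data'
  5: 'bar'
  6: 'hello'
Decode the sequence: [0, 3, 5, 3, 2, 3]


Look up each index in the dictionary:
  0 -> 'run'
  3 -> 'slow'
  5 -> 'bar'
  3 -> 'slow'
  2 -> 'code'
  3 -> 'slow'

Decoded: "run slow bar slow code slow"


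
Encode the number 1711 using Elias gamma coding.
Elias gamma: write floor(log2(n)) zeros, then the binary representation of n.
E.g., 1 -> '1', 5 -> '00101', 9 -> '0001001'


num_bits = floor(log2(1711)) + 1 = 11
leading_zeros = num_bits - 1 = 10
binary(1711) = 11010101111

Elias gamma(1711) = '0000000000' + '11010101111' = 000000000011010101111 (21 bits)


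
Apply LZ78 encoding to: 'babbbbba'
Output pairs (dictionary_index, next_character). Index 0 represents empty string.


LZ78 encoding steps:
Dictionary: {0: ''}
Step 1: w='' (idx 0), next='b' -> output (0, 'b'), add 'b' as idx 1
Step 2: w='' (idx 0), next='a' -> output (0, 'a'), add 'a' as idx 2
Step 3: w='b' (idx 1), next='b' -> output (1, 'b'), add 'bb' as idx 3
Step 4: w='bb' (idx 3), next='b' -> output (3, 'b'), add 'bbb' as idx 4
Step 5: w='a' (idx 2), end of input -> output (2, '')


Encoded: [(0, 'b'), (0, 'a'), (1, 'b'), (3, 'b'), (2, '')]


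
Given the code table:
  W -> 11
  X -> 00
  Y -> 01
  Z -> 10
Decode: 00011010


Decoding:
00 -> X
01 -> Y
10 -> Z
10 -> Z


Result: XYZZ


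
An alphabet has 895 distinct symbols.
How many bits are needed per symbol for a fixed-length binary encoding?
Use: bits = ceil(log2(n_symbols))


log2(895) = 9.8057
Bracket: 2^9 = 512 < 895 <= 2^10 = 1024
So ceil(log2(895)) = 10

bits = ceil(log2(895)) = ceil(9.8057) = 10 bits


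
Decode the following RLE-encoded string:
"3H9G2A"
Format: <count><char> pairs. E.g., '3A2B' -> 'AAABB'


Expanding each <count><char> pair:
  3H -> 'HHH'
  9G -> 'GGGGGGGGG'
  2A -> 'AA'

Decoded = HHHGGGGGGGGGAA


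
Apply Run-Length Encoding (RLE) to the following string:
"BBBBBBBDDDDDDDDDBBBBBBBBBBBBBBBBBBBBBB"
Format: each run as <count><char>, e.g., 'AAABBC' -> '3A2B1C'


Scanning runs left to right:
  i=0: run of 'B' x 7 -> '7B'
  i=7: run of 'D' x 9 -> '9D'
  i=16: run of 'B' x 22 -> '22B'

RLE = 7B9D22B


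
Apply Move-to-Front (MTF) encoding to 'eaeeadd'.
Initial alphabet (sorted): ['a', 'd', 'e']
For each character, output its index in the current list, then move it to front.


MTF encoding:
'e': index 2 in ['a', 'd', 'e'] -> ['e', 'a', 'd']
'a': index 1 in ['e', 'a', 'd'] -> ['a', 'e', 'd']
'e': index 1 in ['a', 'e', 'd'] -> ['e', 'a', 'd']
'e': index 0 in ['e', 'a', 'd'] -> ['e', 'a', 'd']
'a': index 1 in ['e', 'a', 'd'] -> ['a', 'e', 'd']
'd': index 2 in ['a', 'e', 'd'] -> ['d', 'a', 'e']
'd': index 0 in ['d', 'a', 'e'] -> ['d', 'a', 'e']


Output: [2, 1, 1, 0, 1, 2, 0]


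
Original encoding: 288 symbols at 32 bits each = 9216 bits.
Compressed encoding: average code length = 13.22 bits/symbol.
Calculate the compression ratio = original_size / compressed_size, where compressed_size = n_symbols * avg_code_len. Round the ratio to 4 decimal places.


original_size = n_symbols * orig_bits = 288 * 32 = 9216 bits
compressed_size = n_symbols * avg_code_len = 288 * 13.22 = 3807.36 bits
ratio = original_size / compressed_size = 9216 / 3807.36 = 2.4206

Compression ratio = 2.4206


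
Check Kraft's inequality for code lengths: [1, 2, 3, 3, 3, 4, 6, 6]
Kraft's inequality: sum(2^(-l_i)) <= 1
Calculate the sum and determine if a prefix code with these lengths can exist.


Sum = 2^(-1) + 2^(-2) + 2^(-3) + 2^(-3) + 2^(-3) + 2^(-4) + 2^(-6) + 2^(-6)
    = 0.5 + 0.25 + 0.125 + 0.125 + 0.125 + 0.0625 + 0.015625 + 0.015625
    = 78/64 = 1.21875
Since 1.21875 > 1, Kraft's inequality is NOT satisfied.
A prefix code with these lengths CANNOT exist.

Kraft sum = 1.21875. Not satisfied.


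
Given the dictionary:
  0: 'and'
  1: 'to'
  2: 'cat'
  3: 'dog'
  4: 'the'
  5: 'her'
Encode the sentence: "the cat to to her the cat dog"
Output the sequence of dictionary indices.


Look up each word in the dictionary:
  'the' -> 4
  'cat' -> 2
  'to' -> 1
  'to' -> 1
  'her' -> 5
  'the' -> 4
  'cat' -> 2
  'dog' -> 3

Encoded: [4, 2, 1, 1, 5, 4, 2, 3]


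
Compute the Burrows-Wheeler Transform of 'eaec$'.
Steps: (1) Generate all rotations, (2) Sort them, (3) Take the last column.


Rotations (sorted):
  0: $eaec -> last char: c
  1: aec$e -> last char: e
  2: c$eae -> last char: e
  3: eaec$ -> last char: $
  4: ec$ea -> last char: a


BWT = cee$a


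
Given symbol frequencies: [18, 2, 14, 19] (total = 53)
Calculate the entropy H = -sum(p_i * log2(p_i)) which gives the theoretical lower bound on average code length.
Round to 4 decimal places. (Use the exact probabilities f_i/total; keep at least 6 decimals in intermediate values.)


Per-symbol terms -p_i * log2(p_i) with p_i = f_i/53:
  p = 18/53 = 0.339623: log2(p) = -1.557995, -p*log2(p) = 0.529131
  p = 2/53 = 0.037736: log2(p) = -4.727920, -p*log2(p) = 0.178412
  p = 14/53 = 0.264151: log2(p) = -1.920566, -p*log2(p) = 0.507319
  p = 19/53 = 0.358491: log2(p) = -1.479993, -p*log2(p) = 0.530564
H = 0.529131 + 0.178412 + 0.507319 + 0.530564 = 1.745426

H = 1.7454 bits/symbol


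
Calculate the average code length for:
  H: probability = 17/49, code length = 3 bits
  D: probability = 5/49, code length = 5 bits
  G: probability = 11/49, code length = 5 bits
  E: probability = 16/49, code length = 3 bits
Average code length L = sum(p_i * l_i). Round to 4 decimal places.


Weighted contributions p_i * l_i:
  H: (17/49) * 3 = 51/49
  D: (5/49) * 5 = 25/49
  G: (11/49) * 5 = 55/49
  E: (16/49) * 3 = 48/49
Sum = (51 + 25 + 55 + 48)/49 = 179/49

L = 179/49 = 3.6531 bits/symbol


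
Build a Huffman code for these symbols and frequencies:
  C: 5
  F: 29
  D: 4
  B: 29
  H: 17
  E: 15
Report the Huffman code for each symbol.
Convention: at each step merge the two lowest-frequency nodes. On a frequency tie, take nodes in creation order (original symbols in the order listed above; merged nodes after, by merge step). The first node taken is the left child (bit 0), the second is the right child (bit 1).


Huffman tree construction:
Step 1: Merge D(4) + C(5) = 9
Step 2: Merge (D+C)(9) + E(15) = 24
Step 3: Merge H(17) + ((D+C)+E)(24) = 41
Step 4: Merge F(29) + B(29) = 58
Step 5: Merge (H+((D+C)+E))(41) + (F+B)(58) = 99
Read each symbol's code off the tree from the root (left child = 0, right child = 1).

Codes:
  C: 0101 (length 4)
  F: 10 (length 2)
  D: 0100 (length 4)
  B: 11 (length 2)
  H: 00 (length 2)
  E: 011 (length 3)
Average code length: 231/99 = 2.3333 bits/symbol


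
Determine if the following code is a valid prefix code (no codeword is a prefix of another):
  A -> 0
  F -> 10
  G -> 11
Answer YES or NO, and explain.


Checking each pair (does one codeword prefix another?):
  A='0' vs F='10': no prefix
  A='0' vs G='11': no prefix
  F='10' vs A='0': no prefix
  F='10' vs G='11': no prefix
  G='11' vs A='0': no prefix
  G='11' vs F='10': no prefix
No violation found over all pairs.

YES -- this is a valid prefix code. No codeword is a prefix of any other codeword.


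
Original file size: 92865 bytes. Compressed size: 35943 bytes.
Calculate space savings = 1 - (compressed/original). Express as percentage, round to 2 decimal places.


ratio = compressed/original = 35943/92865 = 0.387046
savings = 1 - ratio = 1 - 0.387046 = 0.612954
as a percentage: 0.612954 * 100 = 61.3%

Space savings = 1 - 35943/92865 = 61.3%


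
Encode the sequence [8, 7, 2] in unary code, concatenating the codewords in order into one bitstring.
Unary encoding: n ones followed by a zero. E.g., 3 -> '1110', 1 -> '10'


Encode each number as n ones followed by a terminating 0:
  8 -> 111111110 (9 bits)
  7 -> 11111110 (8 bits)
  2 -> 110 (3 bits)
Total length = 9 + 8 + 3 = 20 bits.

Unary([8, 7, 2]) = 11111111011111110110 (20 bits)
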